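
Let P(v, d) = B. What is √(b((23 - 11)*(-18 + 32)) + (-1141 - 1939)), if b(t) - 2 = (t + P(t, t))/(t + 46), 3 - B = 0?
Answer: 3*I*√15658166/214 ≈ 55.473*I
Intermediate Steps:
B = 3 (B = 3 - 1*0 = 3 + 0 = 3)
P(v, d) = 3
b(t) = 2 + (3 + t)/(46 + t) (b(t) = 2 + (t + 3)/(t + 46) = 2 + (3 + t)/(46 + t))
√(b((23 - 11)*(-18 + 32)) + (-1141 - 1939)) = √((95 + 3*((23 - 11)*(-18 + 32)))/(46 + (23 - 11)*(-18 + 32)) + (-1141 - 1939)) = √((95 + 3*(12*14))/(46 + 12*14) - 3080) = √((95 + 3*168)/(46 + 168) - 3080) = √((95 + 504)/214 - 3080) = √((1/214)*599 - 3080) = √(599/214 - 3080) = √(-658521/214) = 3*I*√15658166/214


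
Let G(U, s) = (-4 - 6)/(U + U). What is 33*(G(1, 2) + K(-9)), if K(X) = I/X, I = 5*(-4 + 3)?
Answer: -440/3 ≈ -146.67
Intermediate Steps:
I = -5 (I = 5*(-1) = -5)
G(U, s) = -5/U (G(U, s) = -10*1/(2*U) = -5/U)
K(X) = -5/X
33*(G(1, 2) + K(-9)) = 33*(-5/1 - 5/(-9)) = 33*(-5*1 - 5*(-⅑)) = 33*(-5 + 5/9) = 33*(-40/9) = -440/3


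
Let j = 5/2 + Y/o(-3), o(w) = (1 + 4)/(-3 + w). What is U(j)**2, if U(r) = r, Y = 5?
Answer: 49/4 ≈ 12.250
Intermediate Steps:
o(w) = 5/(-3 + w)
j = -7/2 (j = 5/2 + 5/((5/(-3 - 3))) = 5*(1/2) + 5/((5/(-6))) = 5/2 + 5/((5*(-1/6))) = 5/2 + 5/(-5/6) = 5/2 + 5*(-6/5) = 5/2 - 6 = -7/2 ≈ -3.5000)
U(j)**2 = (-7/2)**2 = 49/4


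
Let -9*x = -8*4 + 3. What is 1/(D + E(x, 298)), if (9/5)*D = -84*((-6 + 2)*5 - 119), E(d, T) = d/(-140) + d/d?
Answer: 1260/8174431 ≈ 0.00015414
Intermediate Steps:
x = 29/9 (x = -(-8*4 + 3)/9 = -(-32 + 3)/9 = -1/9*(-29) = 29/9 ≈ 3.2222)
E(d, T) = 1 - d/140 (E(d, T) = d*(-1/140) + 1 = -d/140 + 1 = 1 - d/140)
D = 19460/3 (D = 5*(-84*((-6 + 2)*5 - 119))/9 = 5*(-84*(-4*5 - 119))/9 = 5*(-84*(-20 - 119))/9 = 5*(-84*(-139))/9 = (5/9)*11676 = 19460/3 ≈ 6486.7)
1/(D + E(x, 298)) = 1/(19460/3 + (1 - 1/140*29/9)) = 1/(19460/3 + (1 - 29/1260)) = 1/(19460/3 + 1231/1260) = 1/(8174431/1260) = 1260/8174431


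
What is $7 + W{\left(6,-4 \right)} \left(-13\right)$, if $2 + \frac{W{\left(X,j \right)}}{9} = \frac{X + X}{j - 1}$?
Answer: $\frac{2609}{5} \approx 521.8$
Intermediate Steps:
$W{\left(X,j \right)} = -18 + \frac{18 X}{-1 + j}$ ($W{\left(X,j \right)} = -18 + 9 \frac{X + X}{j - 1} = -18 + 9 \frac{2 X}{-1 + j} = -18 + \frac{18 X}{-1 + j}$)
$7 + W{\left(6,-4 \right)} \left(-13\right) = 7 + \frac{18 \left(1 + 6 - -4\right)}{-1 - 4} \left(-13\right) = 7 + \frac{18 \left(1 + 6 + 4\right)}{-5} \left(-13\right) = 7 + 18 \left(- \frac{1}{5}\right) 11 \left(-13\right) = 7 - - \frac{2574}{5} = 7 + \frac{2574}{5} = \frac{2609}{5}$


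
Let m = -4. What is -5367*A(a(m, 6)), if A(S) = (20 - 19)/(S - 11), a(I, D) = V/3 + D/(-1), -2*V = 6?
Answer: 1789/6 ≈ 298.17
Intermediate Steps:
V = -3 (V = -½*6 = -3)
a(I, D) = -1 - D (a(I, D) = -3/3 + D/(-1) = -3*⅓ + D*(-1) = -1 - D)
A(S) = 1/(-11 + S)
-5367*A(a(m, 6)) = -5367/(-11 + (-1 - 1*6)) = -5367/(-11 + (-1 - 6)) = -5367/(-11 - 7) = -5367/(-18) = -5367*(-1/18) = 1789/6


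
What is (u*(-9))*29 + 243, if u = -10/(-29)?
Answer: 153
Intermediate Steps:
u = 10/29 (u = -10*(-1/29) = 10/29 ≈ 0.34483)
(u*(-9))*29 + 243 = ((10/29)*(-9))*29 + 243 = -90/29*29 + 243 = -90 + 243 = 153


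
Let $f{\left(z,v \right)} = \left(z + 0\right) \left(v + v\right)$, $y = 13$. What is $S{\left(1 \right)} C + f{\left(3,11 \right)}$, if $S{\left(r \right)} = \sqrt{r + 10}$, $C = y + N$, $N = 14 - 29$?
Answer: $66 - 2 \sqrt{11} \approx 59.367$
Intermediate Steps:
$N = -15$
$f{\left(z,v \right)} = 2 v z$ ($f{\left(z,v \right)} = z 2 v = 2 v z$)
$C = -2$ ($C = 13 - 15 = -2$)
$S{\left(r \right)} = \sqrt{10 + r}$
$S{\left(1 \right)} C + f{\left(3,11 \right)} = \sqrt{10 + 1} \left(-2\right) + 2 \cdot 11 \cdot 3 = \sqrt{11} \left(-2\right) + 66 = - 2 \sqrt{11} + 66 = 66 - 2 \sqrt{11}$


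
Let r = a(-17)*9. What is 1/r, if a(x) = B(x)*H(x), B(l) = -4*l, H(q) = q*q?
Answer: 1/176868 ≈ 5.6539e-6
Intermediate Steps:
H(q) = q²
a(x) = -4*x³ (a(x) = (-4*x)*x² = -4*x³)
r = 176868 (r = -4*(-17)³*9 = -4*(-4913)*9 = 19652*9 = 176868)
1/r = 1/176868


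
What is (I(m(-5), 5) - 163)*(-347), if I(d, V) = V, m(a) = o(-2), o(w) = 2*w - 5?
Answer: 54826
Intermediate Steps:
o(w) = -5 + 2*w
m(a) = -9 (m(a) = -5 + 2*(-2) = -5 - 4 = -9)
(I(m(-5), 5) - 163)*(-347) = (5 - 163)*(-347) = -158*(-347) = 54826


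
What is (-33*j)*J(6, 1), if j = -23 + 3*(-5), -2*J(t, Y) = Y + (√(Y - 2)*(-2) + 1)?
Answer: -1254 + 1254*I ≈ -1254.0 + 1254.0*I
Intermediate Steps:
J(t, Y) = -½ + √(-2 + Y) - Y/2 (J(t, Y) = -(Y + (√(Y - 2)*(-2) + 1))/2 = -(Y + (√(-2 + Y)*(-2) + 1))/2 = -(Y + (-2*√(-2 + Y) + 1))/2 = -(Y + (1 - 2*√(-2 + Y)))/2 = -(1 + Y - 2*√(-2 + Y))/2 = -½ + √(-2 + Y) - Y/2)
j = -38 (j = -23 - 15 = -38)
(-33*j)*J(6, 1) = (-33*(-38))*(-½ + √(-2 + 1) - ½*1) = 1254*(-½ + √(-1) - ½) = 1254*(-½ + I - ½) = 1254*(-1 + I) = -1254 + 1254*I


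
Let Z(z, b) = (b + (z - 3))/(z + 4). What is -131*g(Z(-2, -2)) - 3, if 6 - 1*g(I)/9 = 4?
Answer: -2361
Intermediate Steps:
Z(z, b) = (-3 + b + z)/(4 + z) (Z(z, b) = (b + (-3 + z))/(4 + z) = (-3 + b + z)/(4 + z))
g(I) = 18 (g(I) = 54 - 9*4 = 54 - 36 = 18)
-131*g(Z(-2, -2)) - 3 = -131*18 - 3 = -2358 - 3 = -2361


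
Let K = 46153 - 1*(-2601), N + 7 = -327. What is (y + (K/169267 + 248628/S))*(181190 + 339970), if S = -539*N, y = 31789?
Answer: 36062035568000002920/2176604353 ≈ 1.6568e+10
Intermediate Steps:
N = -334 (N = -7 - 327 = -334)
S = 180026 (S = -539*(-334) = 180026)
K = 48754 (K = 46153 + 2601 = 48754)
(y + (K/169267 + 248628/S))*(181190 + 339970) = (31789 + (48754/169267 + 248628/180026))*(181190 + 339970) = (31789 + (48754*(1/169267) + 248628*(1/180026)))*521160 = (31789 + (48754/169267 + 124314/90013))*521160 = (31789 + 3632964520/2176604353)*521160 = (69195708742037/2176604353)*521160 = 36062035568000002920/2176604353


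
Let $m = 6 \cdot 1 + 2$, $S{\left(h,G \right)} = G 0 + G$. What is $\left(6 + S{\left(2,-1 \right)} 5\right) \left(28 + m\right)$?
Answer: $36$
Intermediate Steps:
$S{\left(h,G \right)} = G$ ($S{\left(h,G \right)} = 0 + G = G$)
$m = 8$ ($m = 6 + 2 = 8$)
$\left(6 + S{\left(2,-1 \right)} 5\right) \left(28 + m\right) = \left(6 - 5\right) \left(28 + 8\right) = \left(6 - 5\right) 36 = 1 \cdot 36 = 36$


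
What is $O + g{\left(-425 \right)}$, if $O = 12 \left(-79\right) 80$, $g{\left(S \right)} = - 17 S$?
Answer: $-68615$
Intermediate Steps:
$O = -75840$ ($O = \left(-948\right) 80 = -75840$)
$O + g{\left(-425 \right)} = -75840 - -7225 = -75840 + 7225 = -68615$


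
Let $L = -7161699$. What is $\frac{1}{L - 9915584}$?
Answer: $- \frac{1}{17077283} \approx -5.8557 \cdot 10^{-8}$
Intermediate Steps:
$\frac{1}{L - 9915584} = \frac{1}{-7161699 - 9915584} = \frac{1}{-17077283} = - \frac{1}{17077283}$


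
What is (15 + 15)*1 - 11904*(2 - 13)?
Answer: 130974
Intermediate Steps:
(15 + 15)*1 - 11904*(2 - 13) = 30*1 - 11904*(-11) = 30 - 1488*(-88) = 30 + 130944 = 130974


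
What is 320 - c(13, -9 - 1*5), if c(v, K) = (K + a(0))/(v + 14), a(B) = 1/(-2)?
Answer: 17309/54 ≈ 320.54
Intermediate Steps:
a(B) = -½
c(v, K) = (-½ + K)/(14 + v) (c(v, K) = (K - ½)/(v + 14) = (-½ + K)/(14 + v))
320 - c(13, -9 - 1*5) = 320 - (-½ + (-9 - 1*5))/(14 + 13) = 320 - (-½ + (-9 - 5))/27 = 320 - (-½ - 14)/27 = 320 - (-29)/(27*2) = 320 - 1*(-29/54) = 320 + 29/54 = 17309/54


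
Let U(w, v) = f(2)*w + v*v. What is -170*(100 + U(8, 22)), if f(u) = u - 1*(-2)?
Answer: -104720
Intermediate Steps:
f(u) = 2 + u (f(u) = u + 2 = 2 + u)
U(w, v) = v**2 + 4*w (U(w, v) = (2 + 2)*w + v*v = 4*w + v**2 = v**2 + 4*w)
-170*(100 + U(8, 22)) = -170*(100 + (22**2 + 4*8)) = -170*(100 + (484 + 32)) = -170*(100 + 516) = -170*616 = -104720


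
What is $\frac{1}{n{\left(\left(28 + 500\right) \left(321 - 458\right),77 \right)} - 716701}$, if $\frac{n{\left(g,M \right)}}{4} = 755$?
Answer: $- \frac{1}{713681} \approx -1.4012 \cdot 10^{-6}$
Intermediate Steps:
$n{\left(g,M \right)} = 3020$ ($n{\left(g,M \right)} = 4 \cdot 755 = 3020$)
$\frac{1}{n{\left(\left(28 + 500\right) \left(321 - 458\right),77 \right)} - 716701} = \frac{1}{3020 - 716701} = \frac{1}{-713681} = - \frac{1}{713681}$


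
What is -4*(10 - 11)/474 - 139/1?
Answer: -32941/237 ≈ -138.99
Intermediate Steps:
-4*(10 - 11)/474 - 139/1 = -4*(-1)*(1/474) - 139*1 = 4*(1/474) - 139 = 2/237 - 139 = -32941/237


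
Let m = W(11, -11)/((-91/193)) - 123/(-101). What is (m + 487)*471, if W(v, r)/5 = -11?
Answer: 2618442075/9191 ≈ 2.8489e+5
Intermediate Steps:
W(v, r) = -55 (W(v, r) = 5*(-11) = -55)
m = 1083308/9191 (m = -55/((-91/193)) - 123/(-101) = -55/((-91*1/193)) - 123*(-1/101) = -55/(-91/193) + 123/101 = -55*(-193/91) + 123/101 = 10615/91 + 123/101 = 1083308/9191 ≈ 117.87)
(m + 487)*471 = (1083308/9191 + 487)*471 = (5559325/9191)*471 = 2618442075/9191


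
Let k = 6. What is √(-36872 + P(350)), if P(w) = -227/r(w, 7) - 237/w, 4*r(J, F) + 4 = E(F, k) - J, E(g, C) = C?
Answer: I*√1367440767042/6090 ≈ 192.02*I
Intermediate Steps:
r(J, F) = ½ - J/4 (r(J, F) = -1 + (6 - J)/4 = -1 + (3/2 - J/4) = ½ - J/4)
P(w) = -237/w - 227/(½ - w/4) (P(w) = -227/(½ - w/4) - 237/w = -237/w - 227/(½ - w/4))
√(-36872 + P(350)) = √(-36872 + (474 + 671*350)/(350*(-2 + 350))) = √(-36872 + (1/350)*(474 + 234850)/348) = √(-36872 + (1/350)*(1/348)*235324) = √(-36872 + 58831/30450) = √(-1122693569/30450) = I*√1367440767042/6090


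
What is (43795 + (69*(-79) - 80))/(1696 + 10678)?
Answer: 19132/6187 ≈ 3.0923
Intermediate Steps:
(43795 + (69*(-79) - 80))/(1696 + 10678) = (43795 + (-5451 - 80))/12374 = (43795 - 5531)*(1/12374) = 38264*(1/12374) = 19132/6187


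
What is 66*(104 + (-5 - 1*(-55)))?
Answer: 10164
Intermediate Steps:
66*(104 + (-5 - 1*(-55))) = 66*(104 + (-5 + 55)) = 66*(104 + 50) = 66*154 = 10164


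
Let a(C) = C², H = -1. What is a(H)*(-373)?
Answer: -373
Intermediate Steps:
a(H)*(-373) = (-1)²*(-373) = 1*(-373) = -373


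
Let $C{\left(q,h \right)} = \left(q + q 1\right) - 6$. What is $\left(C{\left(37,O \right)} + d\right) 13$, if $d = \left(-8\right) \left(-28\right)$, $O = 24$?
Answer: $3796$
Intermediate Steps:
$d = 224$
$C{\left(q,h \right)} = -6 + 2 q$ ($C{\left(q,h \right)} = \left(q + q\right) - 6 = 2 q - 6 = -6 + 2 q$)
$\left(C{\left(37,O \right)} + d\right) 13 = \left(\left(-6 + 2 \cdot 37\right) + 224\right) 13 = \left(\left(-6 + 74\right) + 224\right) 13 = \left(68 + 224\right) 13 = 292 \cdot 13 = 3796$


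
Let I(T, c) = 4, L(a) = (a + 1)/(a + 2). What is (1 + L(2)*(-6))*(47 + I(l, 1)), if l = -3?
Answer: -357/2 ≈ -178.50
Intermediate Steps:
L(a) = (1 + a)/(2 + a)
(1 + L(2)*(-6))*(47 + I(l, 1)) = (1 + ((1 + 2)/(2 + 2))*(-6))*(47 + 4) = (1 + (3/4)*(-6))*51 = (1 + ((¼)*3)*(-6))*51 = (1 + (¾)*(-6))*51 = (1 - 9/2)*51 = -7/2*51 = -357/2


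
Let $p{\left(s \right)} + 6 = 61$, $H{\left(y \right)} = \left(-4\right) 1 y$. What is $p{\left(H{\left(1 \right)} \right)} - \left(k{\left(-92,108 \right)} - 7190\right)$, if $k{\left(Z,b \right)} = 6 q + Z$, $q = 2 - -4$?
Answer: $7301$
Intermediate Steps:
$q = 6$ ($q = 2 + 4 = 6$)
$H{\left(y \right)} = - 4 y$
$k{\left(Z,b \right)} = 36 + Z$ ($k{\left(Z,b \right)} = 6 \cdot 6 + Z = 36 + Z$)
$p{\left(s \right)} = 55$ ($p{\left(s \right)} = -6 + 61 = 55$)
$p{\left(H{\left(1 \right)} \right)} - \left(k{\left(-92,108 \right)} - 7190\right) = 55 - \left(\left(36 - 92\right) - 7190\right) = 55 - \left(-56 - 7190\right) = 55 - -7246 = 55 + 7246 = 7301$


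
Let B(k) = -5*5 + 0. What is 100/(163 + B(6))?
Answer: 50/69 ≈ 0.72464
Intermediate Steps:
B(k) = -25 (B(k) = -25 + 0 = -25)
100/(163 + B(6)) = 100/(163 - 25) = 100/138 = 100*(1/138) = 50/69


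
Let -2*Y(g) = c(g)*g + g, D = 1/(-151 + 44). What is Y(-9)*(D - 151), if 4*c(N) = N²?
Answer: -6180435/428 ≈ -14440.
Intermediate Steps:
D = -1/107 (D = 1/(-107) = -1/107 ≈ -0.0093458)
c(N) = N²/4
Y(g) = -g/2 - g³/8 (Y(g) = -((g²/4)*g + g)/2 = -(g³/4 + g)/2 = -(g + g³/4)/2 = -g/2 - g³/8)
Y(-9)*(D - 151) = (-⅛*(-9)*(4 + (-9)²))*(-1/107 - 151) = -⅛*(-9)*(4 + 81)*(-16158/107) = -⅛*(-9)*85*(-16158/107) = (765/8)*(-16158/107) = -6180435/428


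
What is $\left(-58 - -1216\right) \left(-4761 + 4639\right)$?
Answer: $-141276$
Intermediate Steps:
$\left(-58 - -1216\right) \left(-4761 + 4639\right) = \left(-58 + 1216\right) \left(-122\right) = 1158 \left(-122\right) = -141276$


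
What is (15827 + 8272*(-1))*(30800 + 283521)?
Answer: 2374695155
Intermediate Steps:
(15827 + 8272*(-1))*(30800 + 283521) = (15827 - 8272)*314321 = 7555*314321 = 2374695155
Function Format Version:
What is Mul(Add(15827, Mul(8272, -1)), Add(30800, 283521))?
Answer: 2374695155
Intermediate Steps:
Mul(Add(15827, Mul(8272, -1)), Add(30800, 283521)) = Mul(Add(15827, -8272), 314321) = Mul(7555, 314321) = 2374695155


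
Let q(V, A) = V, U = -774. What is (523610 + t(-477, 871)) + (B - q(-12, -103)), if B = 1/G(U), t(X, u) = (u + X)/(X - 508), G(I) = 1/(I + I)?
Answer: 2610368/5 ≈ 5.2207e+5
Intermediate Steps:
G(I) = 1/(2*I)
t(X, u) = (X + u)/(-508 + X)
B = -1548 (B = 1/((½)/(-774)) = 1/((½)*(-1/774)) = 1/(-1/1548) = -1548)
(523610 + t(-477, 871)) + (B - q(-12, -103)) = (523610 + (-477 + 871)/(-508 - 477)) + (-1548 - 1*(-12)) = (523610 + 394/(-985)) + (-1548 + 12) = (523610 - 1/985*394) - 1536 = (523610 - ⅖) - 1536 = 2618048/5 - 1536 = 2610368/5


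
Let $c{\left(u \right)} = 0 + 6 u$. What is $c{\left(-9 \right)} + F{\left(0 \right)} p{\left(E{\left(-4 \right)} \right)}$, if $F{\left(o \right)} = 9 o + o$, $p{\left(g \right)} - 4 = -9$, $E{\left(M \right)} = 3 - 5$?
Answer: $-54$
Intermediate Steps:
$E{\left(M \right)} = -2$ ($E{\left(M \right)} = 3 - 5 = -2$)
$c{\left(u \right)} = 6 u$
$p{\left(g \right)} = -5$ ($p{\left(g \right)} = 4 - 9 = -5$)
$F{\left(o \right)} = 10 o$
$c{\left(-9 \right)} + F{\left(0 \right)} p{\left(E{\left(-4 \right)} \right)} = 6 \left(-9\right) + 10 \cdot 0 \left(-5\right) = -54 + 0 \left(-5\right) = -54 + 0 = -54$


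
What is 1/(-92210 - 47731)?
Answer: -1/139941 ≈ -7.1459e-6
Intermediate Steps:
1/(-92210 - 47731) = 1/(-139941) = -1/139941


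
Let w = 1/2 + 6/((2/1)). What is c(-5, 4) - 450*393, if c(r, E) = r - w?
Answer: -353717/2 ≈ -1.7686e+5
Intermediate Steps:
w = 7/2 (w = 1*(½) + 6/((2*1)) = ½ + 6/2 = ½ + 6*(½) = ½ + 3 = 7/2 ≈ 3.5000)
c(r, E) = -7/2 + r (c(r, E) = r - 1*7/2 = r - 7/2 = -7/2 + r)
c(-5, 4) - 450*393 = (-7/2 - 5) - 450*393 = -17/2 - 176850 = -353717/2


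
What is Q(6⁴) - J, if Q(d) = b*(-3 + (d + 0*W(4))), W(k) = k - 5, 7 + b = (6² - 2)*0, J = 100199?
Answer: -109250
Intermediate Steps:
b = -7 (b = -7 + (6² - 2)*0 = -7 + (36 - 2)*0 = -7 + 34*0 = -7 + 0 = -7)
W(k) = -5 + k
Q(d) = 21 - 7*d (Q(d) = -7*(-3 + (d + 0*(-5 + 4))) = -7*(-3 + (d + 0*(-1))) = -7*(-3 + (d + 0)) = -7*(-3 + d) = 21 - 7*d)
Q(6⁴) - J = (21 - 7*6⁴) - 1*100199 = (21 - 7*1296) - 100199 = (21 - 9072) - 100199 = -9051 - 100199 = -109250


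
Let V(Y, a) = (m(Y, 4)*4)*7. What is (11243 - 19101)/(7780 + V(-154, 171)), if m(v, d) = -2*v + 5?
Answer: -3929/8272 ≈ -0.47498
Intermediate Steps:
m(v, d) = 5 - 2*v
V(Y, a) = 140 - 56*Y (V(Y, a) = ((5 - 2*Y)*4)*7 = (20 - 8*Y)*7 = 140 - 56*Y)
(11243 - 19101)/(7780 + V(-154, 171)) = (11243 - 19101)/(7780 + (140 - 56*(-154))) = -7858/(7780 + (140 + 8624)) = -7858/(7780 + 8764) = -7858/16544 = -7858*1/16544 = -3929/8272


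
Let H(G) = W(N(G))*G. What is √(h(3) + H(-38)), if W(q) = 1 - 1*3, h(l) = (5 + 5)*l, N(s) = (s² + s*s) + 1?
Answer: √106 ≈ 10.296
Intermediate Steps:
N(s) = 1 + 2*s² (N(s) = (s² + s²) + 1 = 2*s² + 1 = 1 + 2*s²)
h(l) = 10*l
W(q) = -2 (W(q) = 1 - 3 = -2)
H(G) = -2*G
√(h(3) + H(-38)) = √(10*3 - 2*(-38)) = √(30 + 76) = √106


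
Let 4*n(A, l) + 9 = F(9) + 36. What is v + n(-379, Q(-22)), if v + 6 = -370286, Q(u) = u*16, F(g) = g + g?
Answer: -1481123/4 ≈ -3.7028e+5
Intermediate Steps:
F(g) = 2*g
Q(u) = 16*u
n(A, l) = 45/4 (n(A, l) = -9/4 + (2*9 + 36)/4 = -9/4 + (18 + 36)/4 = -9/4 + (¼)*54 = -9/4 + 27/2 = 45/4)
v = -370292 (v = -6 - 370286 = -370292)
v + n(-379, Q(-22)) = -370292 + 45/4 = -1481123/4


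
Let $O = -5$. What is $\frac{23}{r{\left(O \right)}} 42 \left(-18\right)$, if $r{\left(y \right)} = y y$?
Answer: $- \frac{17388}{25} \approx -695.52$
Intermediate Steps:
$r{\left(y \right)} = y^{2}$
$\frac{23}{r{\left(O \right)}} 42 \left(-18\right) = \frac{23}{\left(-5\right)^{2}} \cdot 42 \left(-18\right) = \frac{23}{25} \cdot 42 \left(-18\right) = \frac{966}{25} \left(-18\right) = - \frac{17388}{25}$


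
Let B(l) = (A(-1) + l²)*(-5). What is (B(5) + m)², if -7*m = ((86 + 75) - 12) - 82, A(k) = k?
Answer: 822649/49 ≈ 16789.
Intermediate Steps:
B(l) = 5 - 5*l² (B(l) = (-1 + l²)*(-5) = 5 - 5*l²)
m = -67/7 (m = -(((86 + 75) - 12) - 82)/7 = -((161 - 12) - 82)/7 = -(149 - 82)/7 = -⅐*67 = -67/7 ≈ -9.5714)
(B(5) + m)² = ((5 - 5*5²) - 67/7)² = ((5 - 5*25) - 67/7)² = ((5 - 125) - 67/7)² = (-120 - 67/7)² = (-907/7)² = 822649/49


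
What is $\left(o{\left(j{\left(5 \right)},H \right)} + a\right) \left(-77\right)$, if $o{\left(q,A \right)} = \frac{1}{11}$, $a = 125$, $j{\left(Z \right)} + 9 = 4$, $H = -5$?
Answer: $-9632$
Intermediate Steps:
$j{\left(Z \right)} = -5$ ($j{\left(Z \right)} = -9 + 4 = -5$)
$o{\left(q,A \right)} = \frac{1}{11}$
$\left(o{\left(j{\left(5 \right)},H \right)} + a\right) \left(-77\right) = \left(\frac{1}{11} + 125\right) \left(-77\right) = \frac{1376}{11} \left(-77\right) = -9632$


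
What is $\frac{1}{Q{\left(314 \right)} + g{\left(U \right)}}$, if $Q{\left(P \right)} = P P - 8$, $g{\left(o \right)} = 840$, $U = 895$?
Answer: $\frac{1}{99428} \approx 1.0058 \cdot 10^{-5}$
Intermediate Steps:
$Q{\left(P \right)} = -8 + P^{2}$ ($Q{\left(P \right)} = P^{2} - 8 = -8 + P^{2}$)
$\frac{1}{Q{\left(314 \right)} + g{\left(U \right)}} = \frac{1}{\left(-8 + 314^{2}\right) + 840} = \frac{1}{\left(-8 + 98596\right) + 840} = \frac{1}{98588 + 840} = \frac{1}{99428}$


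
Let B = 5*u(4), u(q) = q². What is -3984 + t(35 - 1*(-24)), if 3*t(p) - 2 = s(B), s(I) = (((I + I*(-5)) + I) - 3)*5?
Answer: -13165/3 ≈ -4388.3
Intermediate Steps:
B = 80 (B = 5*4² = 5*16 = 80)
s(I) = -15 - 15*I (s(I) = (((I - 5*I) + I) - 3)*5 = ((-4*I + I) - 3)*5 = (-3*I - 3)*5 = (-3 - 3*I)*5 = -15 - 15*I)
t(p) = -1213/3 (t(p) = ⅔ + (-15 - 15*80)/3 = ⅔ + (-15 - 1200)/3 = ⅔ + (⅓)*(-1215) = ⅔ - 405 = -1213/3)
-3984 + t(35 - 1*(-24)) = -3984 - 1213/3 = -13165/3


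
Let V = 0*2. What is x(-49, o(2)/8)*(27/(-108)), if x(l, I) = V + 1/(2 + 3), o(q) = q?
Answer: -1/20 ≈ -0.050000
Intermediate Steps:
V = 0
x(l, I) = ⅕ (x(l, I) = 0 + 1/(2 + 3) = 0 + 1/5 = 0 + ⅕ = ⅕)
x(-49, o(2)/8)*(27/(-108)) = (27/(-108))/5 = (27*(-1/108))/5 = (⅕)*(-¼) = -1/20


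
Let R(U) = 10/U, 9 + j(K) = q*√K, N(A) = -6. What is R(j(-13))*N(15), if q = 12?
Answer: 60/217 + 80*I*√13/217 ≈ 0.2765 + 1.3292*I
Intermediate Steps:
j(K) = -9 + 12*√K
R(j(-13))*N(15) = (10/(-9 + 12*√(-13)))*(-6) = (10/(-9 + 12*(I*√13)))*(-6) = (10/(-9 + 12*I*√13))*(-6) = -60/(-9 + 12*I*√13)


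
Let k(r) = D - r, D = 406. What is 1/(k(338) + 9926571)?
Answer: 1/9926639 ≈ 1.0074e-7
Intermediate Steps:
k(r) = 406 - r
1/(k(338) + 9926571) = 1/((406 - 1*338) + 9926571) = 1/((406 - 338) + 9926571) = 1/(68 + 9926571) = 1/9926639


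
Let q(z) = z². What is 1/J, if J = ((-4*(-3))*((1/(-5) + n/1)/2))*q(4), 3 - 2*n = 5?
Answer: -5/576 ≈ -0.0086806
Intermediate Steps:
n = -1 (n = 3/2 - ½*5 = 3/2 - 5/2 = -1)
J = -576/5 (J = ((-4*(-3))*((1/(-5) - 1/1)/2))*4² = (12*((1*(-⅕) - 1*1)*(½)))*16 = (12*((-⅕ - 1)*(½)))*16 = (12*(-6/5*½))*16 = (12*(-⅗))*16 = -36/5*16 = -576/5 ≈ -115.20)
1/J = 1/(-576/5) = -5/576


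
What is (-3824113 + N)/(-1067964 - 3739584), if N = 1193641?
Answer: 219206/400629 ≈ 0.54715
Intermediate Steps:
(-3824113 + N)/(-1067964 - 3739584) = (-3824113 + 1193641)/(-1067964 - 3739584) = -2630472/(-4807548) = -2630472*(-1/4807548) = 219206/400629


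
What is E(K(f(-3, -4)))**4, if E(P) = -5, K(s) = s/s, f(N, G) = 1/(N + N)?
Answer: 625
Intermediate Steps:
f(N, G) = 1/(2*N)
K(s) = 1
E(K(f(-3, -4)))**4 = (-5)**4 = 625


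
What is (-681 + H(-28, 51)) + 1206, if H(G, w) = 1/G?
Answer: 14699/28 ≈ 524.96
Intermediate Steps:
(-681 + H(-28, 51)) + 1206 = (-681 + 1/(-28)) + 1206 = (-681 - 1/28) + 1206 = -19069/28 + 1206 = 14699/28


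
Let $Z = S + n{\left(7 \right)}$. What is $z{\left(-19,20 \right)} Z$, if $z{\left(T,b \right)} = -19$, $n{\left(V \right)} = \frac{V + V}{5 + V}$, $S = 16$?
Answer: $- \frac{1957}{6} \approx -326.17$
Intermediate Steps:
$n{\left(V \right)} = \frac{2 V}{5 + V}$
$Z = \frac{103}{6}$ ($Z = 16 + 2 \cdot 7 \frac{1}{5 + 7} = 16 + 2 \cdot 7 \cdot \frac{1}{12} = 16 + \frac{7}{6} = \frac{103}{6} \approx 17.167$)
$z{\left(-19,20 \right)} Z = \left(-19\right) \frac{103}{6} = - \frac{1957}{6}$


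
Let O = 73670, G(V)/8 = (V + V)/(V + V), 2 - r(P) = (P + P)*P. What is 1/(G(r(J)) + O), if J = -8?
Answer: 1/73678 ≈ 1.3573e-5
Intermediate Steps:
r(P) = 2 - 2*P**2 (r(P) = 2 - (P + P)*P = 2 - 2*P*P = 2 - 2*P**2)
G(V) = 8 (G(V) = 8*((V + V)/(V + V)) = 8*((2*V)/((2*V))) = 8*((2*V)*(1/(2*V))) = 8*1 = 8)
1/(G(r(J)) + O) = 1/(8 + 73670) = 1/73678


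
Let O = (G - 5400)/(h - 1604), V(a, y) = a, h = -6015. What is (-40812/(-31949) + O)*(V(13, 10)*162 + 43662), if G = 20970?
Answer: -8535700053936/243419431 ≈ -35066.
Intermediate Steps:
O = -15570/7619 (O = (20970 - 5400)/(-6015 - 1604) = 15570/(-7619) = 15570*(-1/7619) = -15570/7619 ≈ -2.0436)
(-40812/(-31949) + O)*(V(13, 10)*162 + 43662) = (-40812/(-31949) - 15570/7619)*(13*162 + 43662) = (-40812*(-1/31949) - 15570/7619)*(2106 + 43662) = (40812/31949 - 15570/7619)*45768 = -186499302/243419431*45768 = -8535700053936/243419431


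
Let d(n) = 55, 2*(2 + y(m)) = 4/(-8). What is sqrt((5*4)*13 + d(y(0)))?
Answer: 3*sqrt(35) ≈ 17.748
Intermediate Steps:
y(m) = -9/4 (y(m) = -2 + (4/(-8))/2 = -2 + (4*(-1/8))/2 = -2 + (1/2)*(-1/2) = -2 - 1/4 = -9/4)
sqrt((5*4)*13 + d(y(0))) = sqrt((5*4)*13 + 55) = sqrt(20*13 + 55) = sqrt(260 + 55) = sqrt(315) = 3*sqrt(35)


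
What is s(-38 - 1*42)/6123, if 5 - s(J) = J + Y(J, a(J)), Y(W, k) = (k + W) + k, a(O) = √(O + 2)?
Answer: 55/2041 - 2*I*√78/6123 ≈ 0.026948 - 0.0028848*I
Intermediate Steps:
a(O) = √(2 + O)
Y(W, k) = W + 2*k (Y(W, k) = (W + k) + k = W + 2*k)
s(J) = 5 - 2*J - 2*√(2 + J) (s(J) = 5 - (J + (J + 2*√(2 + J))) = 5 - (2*J + 2*√(2 + J)) = 5 + (-2*J - 2*√(2 + J)) = 5 - 2*J - 2*√(2 + J))
s(-38 - 1*42)/6123 = (5 - 2*(-38 - 1*42) - 2*√(2 + (-38 - 1*42)))/6123 = (5 - 2*(-38 - 42) - 2*√(2 + (-38 - 42)))*(1/6123) = (5 - 2*(-80) - 2*√(2 - 80))*(1/6123) = (5 + 160 - 2*I*√78)*(1/6123) = (165 - 2*I*√78)*(1/6123) = 55/2041 - 2*I*√78/6123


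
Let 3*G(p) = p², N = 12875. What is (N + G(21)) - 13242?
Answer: -220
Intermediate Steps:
G(p) = p²/3
(N + G(21)) - 13242 = (12875 + (⅓)*21²) - 13242 = (12875 + (⅓)*441) - 13242 = (12875 + 147) - 13242 = 13022 - 13242 = -220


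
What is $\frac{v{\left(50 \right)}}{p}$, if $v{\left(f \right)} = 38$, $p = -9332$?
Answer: $- \frac{19}{4666} \approx -0.004072$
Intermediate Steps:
$\frac{v{\left(50 \right)}}{p} = \frac{38}{-9332} = 38 \left(- \frac{1}{9332}\right) = - \frac{19}{4666}$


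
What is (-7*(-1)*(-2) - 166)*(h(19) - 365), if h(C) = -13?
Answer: 68040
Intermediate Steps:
(-7*(-1)*(-2) - 166)*(h(19) - 365) = (-7*(-1)*(-2) - 166)*(-13 - 365) = (7*(-2) - 166)*(-378) = (-14 - 166)*(-378) = -180*(-378) = 68040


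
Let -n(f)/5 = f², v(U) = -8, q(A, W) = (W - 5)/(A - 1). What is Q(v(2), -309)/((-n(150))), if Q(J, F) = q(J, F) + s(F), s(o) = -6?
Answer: 13/50625 ≈ 0.00025679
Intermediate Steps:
q(A, W) = (-5 + W)/(-1 + A)
Q(J, F) = -6 + (-5 + F)/(-1 + J) (Q(J, F) = (-5 + F)/(-1 + J) - 6 = -6 + (-5 + F)/(-1 + J))
n(f) = -5*f²
Q(v(2), -309)/((-n(150))) = ((1 - 309 - 6*(-8))/(-1 - 8))/((-(-5)*150²)) = ((1 - 309 + 48)/(-9))/((-(-5)*22500)) = (-⅑*(-260))/((-1*(-112500))) = (260/9)/112500 = (260/9)*(1/112500) = 13/50625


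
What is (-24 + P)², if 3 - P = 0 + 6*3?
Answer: 1521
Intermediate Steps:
P = -15 (P = 3 - (0 + 6*3) = 3 - (0 + 18) = 3 - 1*18 = 3 - 18 = -15)
(-24 + P)² = (-24 - 15)² = (-39)² = 1521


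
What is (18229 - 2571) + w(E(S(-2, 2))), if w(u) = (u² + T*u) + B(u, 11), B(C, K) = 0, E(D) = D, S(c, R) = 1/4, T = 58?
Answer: 250761/16 ≈ 15673.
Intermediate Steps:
S(c, R) = ¼
w(u) = u² + 58*u (w(u) = (u² + 58*u) + 0 = u² + 58*u)
(18229 - 2571) + w(E(S(-2, 2))) = (18229 - 2571) + (58 + ¼)/4 = 15658 + (¼)*(233/4) = 15658 + 233/16 = 250761/16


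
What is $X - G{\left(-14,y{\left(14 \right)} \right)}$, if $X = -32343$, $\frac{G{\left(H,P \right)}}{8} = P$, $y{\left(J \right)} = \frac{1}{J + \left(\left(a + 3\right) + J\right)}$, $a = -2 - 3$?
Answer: $- \frac{420463}{13} \approx -32343.0$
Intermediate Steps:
$a = -5$ ($a = -2 - 3 = -5$)
$y{\left(J \right)} = \frac{1}{-2 + 2 J}$ ($y{\left(J \right)} = \frac{1}{J + \left(\left(-5 + 3\right) + J\right)} = \frac{1}{J + \left(-2 + J\right)} = \frac{1}{-2 + 2 J}$)
$G{\left(H,P \right)} = 8 P$
$X - G{\left(-14,y{\left(14 \right)} \right)} = -32343 - 8 \frac{1}{2 \left(-1 + 14\right)} = -32343 - 8 \frac{1}{2 \cdot 13} = -32343 - 8 \cdot \frac{1}{2} \cdot \frac{1}{13} = -32343 - 8 \cdot \frac{1}{26} = -32343 - \frac{4}{13} = - \frac{420463}{13}$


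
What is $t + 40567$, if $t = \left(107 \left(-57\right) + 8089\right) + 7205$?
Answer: $49762$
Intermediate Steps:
$t = 9195$ ($t = \left(-6099 + 8089\right) + 7205 = 1990 + 7205 = 9195$)
$t + 40567 = 9195 + 40567 = 49762$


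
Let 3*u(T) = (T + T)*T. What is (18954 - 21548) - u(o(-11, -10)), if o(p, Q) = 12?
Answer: -2690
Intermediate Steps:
u(T) = 2*T²/3 (u(T) = ((T + T)*T)/3 = ((2*T)*T)/3 = (2*T²)/3 = 2*T²/3)
(18954 - 21548) - u(o(-11, -10)) = (18954 - 21548) - 2*12²/3 = -2594 - 2*144/3 = -2594 - 1*96 = -2594 - 96 = -2690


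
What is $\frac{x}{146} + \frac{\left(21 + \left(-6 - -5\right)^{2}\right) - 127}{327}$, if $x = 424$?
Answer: $\frac{20553}{7957} \approx 2.583$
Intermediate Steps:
$\frac{x}{146} + \frac{\left(21 + \left(-6 - -5\right)^{2}\right) - 127}{327} = \frac{424}{146} + \frac{\left(21 + \left(-6 - -5\right)^{2}\right) - 127}{327} = 424 \cdot \frac{1}{146} + \left(\left(21 + \left(-6 + 5\right)^{2}\right) - 127\right) \frac{1}{327} = \frac{212}{73} + \left(\left(21 + \left(-1\right)^{2}\right) - 127\right) \frac{1}{327} = \frac{212}{73} + \left(\left(21 + 1\right) - 127\right) \frac{1}{327} = \frac{212}{73} + \left(22 - 127\right) \frac{1}{327} = \frac{212}{73} - \frac{35}{109} = \frac{20553}{7957}$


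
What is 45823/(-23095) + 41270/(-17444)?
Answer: -876233531/201434590 ≈ -4.3500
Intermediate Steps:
45823/(-23095) + 41270/(-17444) = 45823*(-1/23095) + 41270*(-1/17444) = -45823/23095 - 20635/8722 = -876233531/201434590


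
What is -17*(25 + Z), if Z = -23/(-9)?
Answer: -4216/9 ≈ -468.44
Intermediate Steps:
Z = 23/9 (Z = -23*(-⅑) = 23/9 ≈ 2.5556)
-17*(25 + Z) = -17*(25 + 23/9) = -17*248/9 = -4216/9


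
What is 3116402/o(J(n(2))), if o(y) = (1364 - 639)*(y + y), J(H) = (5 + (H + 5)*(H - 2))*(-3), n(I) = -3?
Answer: 1558201/10875 ≈ 143.28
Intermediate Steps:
J(H) = -15 - 3*(-2 + H)*(5 + H) (J(H) = (5 + (5 + H)*(-2 + H))*(-3) = (5 + (-2 + H)*(5 + H))*(-3) = -15 - 3*(-2 + H)*(5 + H))
o(y) = 1450*y (o(y) = 725*(2*y) = 1450*y)
3116402/o(J(n(2))) = 3116402/((1450*(15 - 9*(-3) - 3*(-3)²))) = 3116402/((1450*(15 + 27 - 3*9))) = 3116402/((1450*(15 + 27 - 27))) = 3116402/((1450*15)) = 3116402/21750 = 3116402*(1/21750) = 1558201/10875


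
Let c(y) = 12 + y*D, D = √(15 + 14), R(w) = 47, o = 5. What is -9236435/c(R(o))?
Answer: 110837220/63917 - 434112445*√29/63917 ≈ -34841.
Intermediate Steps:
D = √29 ≈ 5.3852
c(y) = 12 + y*√29
-9236435/c(R(o)) = -9236435/(12 + 47*√29)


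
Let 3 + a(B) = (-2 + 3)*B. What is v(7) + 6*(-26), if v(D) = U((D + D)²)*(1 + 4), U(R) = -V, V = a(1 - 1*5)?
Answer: -121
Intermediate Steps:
a(B) = -3 + B (a(B) = -3 + (-2 + 3)*B = -3 + 1*B = -3 + B)
V = -7 (V = -3 + (1 - 1*5) = -3 + (1 - 5) = -3 - 4 = -7)
U(R) = 7 (U(R) = -1*(-7) = 7)
v(D) = 35 (v(D) = 7*(1 + 4) = 7*5 = 35)
v(7) + 6*(-26) = 35 + 6*(-26) = 35 - 156 = -121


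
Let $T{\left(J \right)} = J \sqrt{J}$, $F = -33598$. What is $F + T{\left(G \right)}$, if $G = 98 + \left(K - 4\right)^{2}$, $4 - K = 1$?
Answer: $-33598 + 297 \sqrt{11} \approx -32613.0$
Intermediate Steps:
$K = 3$ ($K = 4 - 1 = 3$)
$G = 99$ ($G = 98 + \left(3 - 4\right)^{2} = 98 + \left(-1\right)^{2} = 98 + 1 = 99$)
$T{\left(J \right)} = J^{\frac{3}{2}}$
$F + T{\left(G \right)} = -33598 + 99^{\frac{3}{2}} = -33598 + 297 \sqrt{11}$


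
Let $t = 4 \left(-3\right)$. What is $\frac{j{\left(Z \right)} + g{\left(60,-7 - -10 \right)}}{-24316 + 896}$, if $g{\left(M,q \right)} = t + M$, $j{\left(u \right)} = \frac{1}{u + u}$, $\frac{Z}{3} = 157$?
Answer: $- \frac{45217}{22061640} \approx -0.0020496$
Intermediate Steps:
$Z = 471$ ($Z = 3 \cdot 157 = 471$)
$j{\left(u \right)} = \frac{1}{2 u}$
$t = -12$
$g{\left(M,q \right)} = -12 + M$
$\frac{j{\left(Z \right)} + g{\left(60,-7 - -10 \right)}}{-24316 + 896} = \frac{\frac{1}{2 \cdot 471} + \left(-12 + 60\right)}{-24316 + 896} = \frac{\frac{1}{2} \cdot \frac{1}{471} + 48}{-23420} = \left(\frac{1}{942} + 48\right) \left(- \frac{1}{23420}\right) = \frac{45217}{942} \left(- \frac{1}{23420}\right) = - \frac{45217}{22061640}$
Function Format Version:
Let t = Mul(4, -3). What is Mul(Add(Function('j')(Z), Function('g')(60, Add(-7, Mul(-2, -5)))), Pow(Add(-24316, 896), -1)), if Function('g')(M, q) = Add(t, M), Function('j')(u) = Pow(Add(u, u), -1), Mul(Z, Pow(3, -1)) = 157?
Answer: Rational(-45217, 22061640) ≈ -0.0020496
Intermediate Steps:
Z = 471 (Z = Mul(3, 157) = 471)
Function('j')(u) = Mul(Rational(1, 2), Pow(u, -1)) (Function('j')(u) = Pow(Mul(2, u), -1) = Mul(Rational(1, 2), Pow(u, -1)))
t = -12
Function('g')(M, q) = Add(-12, M)
Mul(Add(Function('j')(Z), Function('g')(60, Add(-7, Mul(-2, -5)))), Pow(Add(-24316, 896), -1)) = Mul(Add(Mul(Rational(1, 2), Pow(471, -1)), Add(-12, 60)), Pow(Add(-24316, 896), -1)) = Mul(Add(Mul(Rational(1, 2), Rational(1, 471)), 48), Pow(-23420, -1)) = Mul(Add(Rational(1, 942), 48), Rational(-1, 23420)) = Mul(Rational(45217, 942), Rational(-1, 23420)) = Rational(-45217, 22061640)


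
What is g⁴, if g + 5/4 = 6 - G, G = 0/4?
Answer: 130321/256 ≈ 509.07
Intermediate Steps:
G = 0 (G = 0*(¼) = 0)
g = 19/4 (g = -5/4 + (6 - 1*0) = -5/4 + (6 + 0) = -5/4 + 6 = 19/4 ≈ 4.7500)
g⁴ = (19/4)⁴ = 130321/256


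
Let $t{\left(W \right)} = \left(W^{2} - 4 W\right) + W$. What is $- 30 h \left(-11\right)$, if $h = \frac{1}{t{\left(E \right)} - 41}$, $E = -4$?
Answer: $- \frac{330}{13} \approx -25.385$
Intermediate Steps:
$t{\left(W \right)} = W^{2} - 3 W$
$h = - \frac{1}{13}$ ($h = \frac{1}{- 4 \left(-3 - 4\right) - 41} = \frac{1}{\left(-4\right) \left(-7\right) - 41} = \frac{1}{28 - 41} = \frac{1}{-13} = - \frac{1}{13} \approx -0.076923$)
$- 30 h \left(-11\right) = \left(-30\right) \left(- \frac{1}{13}\right) \left(-11\right) = \frac{30}{13} \left(-11\right) = - \frac{330}{13}$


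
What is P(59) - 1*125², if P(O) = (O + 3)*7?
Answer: -15191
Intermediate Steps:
P(O) = 21 + 7*O (P(O) = (3 + O)*7 = 21 + 7*O)
P(59) - 1*125² = (21 + 7*59) - 1*125² = (21 + 413) - 1*15625 = 434 - 15625 = -15191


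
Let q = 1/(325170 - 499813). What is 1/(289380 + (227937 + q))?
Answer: 174643/90345792830 ≈ 1.9331e-6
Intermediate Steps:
q = -1/174643 (q = 1/(-174643) = -1/174643 ≈ -5.7260e-6)
1/(289380 + (227937 + q)) = 1/(289380 + (227937 - 1/174643)) = 1/(289380 + 39807601490/174643) = 1/(90345792830/174643) = 174643/90345792830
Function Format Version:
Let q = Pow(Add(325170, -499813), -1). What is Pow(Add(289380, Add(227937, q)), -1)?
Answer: Rational(174643, 90345792830) ≈ 1.9331e-6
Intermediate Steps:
q = Rational(-1, 174643) (q = Pow(-174643, -1) = Rational(-1, 174643) ≈ -5.7260e-6)
Pow(Add(289380, Add(227937, q)), -1) = Pow(Add(289380, Add(227937, Rational(-1, 174643))), -1) = Pow(Add(289380, Rational(39807601490, 174643)), -1) = Pow(Rational(90345792830, 174643), -1) = Rational(174643, 90345792830)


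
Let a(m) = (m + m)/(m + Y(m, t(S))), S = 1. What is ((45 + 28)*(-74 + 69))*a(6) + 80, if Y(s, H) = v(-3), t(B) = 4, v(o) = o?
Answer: -1380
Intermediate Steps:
Y(s, H) = -3
a(m) = 2*m/(-3 + m) (a(m) = (m + m)/(m - 3) = (2*m)/(-3 + m) = 2*m/(-3 + m))
((45 + 28)*(-74 + 69))*a(6) + 80 = ((45 + 28)*(-74 + 69))*(2*6/(-3 + 6)) + 80 = (73*(-5))*(2*6/3) + 80 = -730*6/3 + 80 = -365*4 + 80 = -1460 + 80 = -1380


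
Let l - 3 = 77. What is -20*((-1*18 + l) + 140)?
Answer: -4040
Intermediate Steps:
l = 80 (l = 3 + 77 = 80)
-20*((-1*18 + l) + 140) = -20*((-1*18 + 80) + 140) = -20*((-18 + 80) + 140) = -20*(62 + 140) = -20*202 = -4040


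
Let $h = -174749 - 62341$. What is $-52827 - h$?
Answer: $184263$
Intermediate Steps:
$h = -237090$ ($h = -174749 - 62341 = -237090$)
$-52827 - h = -52827 - -237090 = -52827 + 237090 = 184263$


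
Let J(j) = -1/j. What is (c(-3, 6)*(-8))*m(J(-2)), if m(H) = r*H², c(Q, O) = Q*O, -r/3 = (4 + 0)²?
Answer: -1728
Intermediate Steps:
r = -48 (r = -3*(4 + 0)² = -3*4² = -3*16 = -48)
c(Q, O) = O*Q
m(H) = -48*H²
(c(-3, 6)*(-8))*m(J(-2)) = ((6*(-3))*(-8))*(-48*(-1/(-2))²) = (-18*(-8))*(-48*(-1*(-½))²) = 144*(-48*(½)²) = 144*(-48*¼) = 144*(-12) = -1728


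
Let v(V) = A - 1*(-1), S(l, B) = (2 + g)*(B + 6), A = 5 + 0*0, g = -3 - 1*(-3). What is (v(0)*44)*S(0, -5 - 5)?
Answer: -2112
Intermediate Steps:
g = 0 (g = -3 + 3 = 0)
A = 5 (A = 5 + 0 = 5)
S(l, B) = 12 + 2*B (S(l, B) = (2 + 0)*(B + 6) = 2*(6 + B) = 12 + 2*B)
v(V) = 6 (v(V) = 5 - 1*(-1) = 5 + 1 = 6)
(v(0)*44)*S(0, -5 - 5) = (6*44)*(12 + 2*(-5 - 5)) = 264*(12 + 2*(-10)) = 264*(12 - 20) = 264*(-8) = -2112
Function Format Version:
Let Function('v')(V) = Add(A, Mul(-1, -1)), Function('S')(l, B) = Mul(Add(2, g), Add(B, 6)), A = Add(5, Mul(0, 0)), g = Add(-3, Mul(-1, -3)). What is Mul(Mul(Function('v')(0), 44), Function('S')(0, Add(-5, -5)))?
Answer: -2112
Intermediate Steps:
g = 0 (g = Add(-3, 3) = 0)
A = 5 (A = Add(5, 0) = 5)
Function('S')(l, B) = Add(12, Mul(2, B)) (Function('S')(l, B) = Mul(Add(2, 0), Add(B, 6)) = Mul(2, Add(6, B)) = Add(12, Mul(2, B)))
Function('v')(V) = 6 (Function('v')(V) = Add(5, Mul(-1, -1)) = Add(5, 1) = 6)
Mul(Mul(Function('v')(0), 44), Function('S')(0, Add(-5, -5))) = Mul(Mul(6, 44), Add(12, Mul(2, Add(-5, -5)))) = Mul(264, Add(12, Mul(2, -10))) = Mul(264, Add(12, -20)) = Mul(264, -8) = -2112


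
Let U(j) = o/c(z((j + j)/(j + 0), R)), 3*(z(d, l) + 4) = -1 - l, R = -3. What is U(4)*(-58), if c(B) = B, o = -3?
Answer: -261/5 ≈ -52.200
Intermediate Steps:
z(d, l) = -13/3 - l/3 (z(d, l) = -4 + (-1 - l)/3 = -4 + (-⅓ - l/3) = -13/3 - l/3)
U(j) = 9/10 (U(j) = -3/(-13/3 - ⅓*(-3)) = -3/(-13/3 + 1) = -3/(-10/3) = -3*(-3/10) = 9/10)
U(4)*(-58) = (9/10)*(-58) = -261/5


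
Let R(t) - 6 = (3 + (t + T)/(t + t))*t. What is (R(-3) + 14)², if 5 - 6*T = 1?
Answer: 3481/36 ≈ 96.694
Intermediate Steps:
T = ⅔ (T = ⅚ - ⅙*1 = ⅚ - ⅙ = ⅔ ≈ 0.66667)
R(t) = 6 + t*(3 + (⅔ + t)/(2*t)) (R(t) = 6 + (3 + (t + ⅔)/(t + t))*t = 6 + (3 + (⅔ + t)/((2*t)))*t = 6 + (3 + (⅔ + t)*(1/(2*t)))*t = 6 + (3 + (⅔ + t)/(2*t))*t = 6 + t*(3 + (⅔ + t)/(2*t)))
(R(-3) + 14)² = ((19/3 + (7/2)*(-3)) + 14)² = ((19/3 - 21/2) + 14)² = (-25/6 + 14)² = (59/6)² = 3481/36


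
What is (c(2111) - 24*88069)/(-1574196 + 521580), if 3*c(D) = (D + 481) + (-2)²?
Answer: 1584593/789462 ≈ 2.0072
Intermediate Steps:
c(D) = 485/3 + D/3 (c(D) = ((D + 481) + (-2)²)/3 = ((481 + D) + 4)/3 = (485 + D)/3 = 485/3 + D/3)
(c(2111) - 24*88069)/(-1574196 + 521580) = ((485/3 + (⅓)*2111) - 24*88069)/(-1574196 + 521580) = ((485/3 + 2111/3) - 2113656)/(-1052616) = (2596/3 - 2113656)*(-1/1052616) = -6338372/3*(-1/1052616) = 1584593/789462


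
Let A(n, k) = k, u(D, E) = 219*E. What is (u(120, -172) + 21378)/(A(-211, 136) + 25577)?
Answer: -1810/2857 ≈ -0.63353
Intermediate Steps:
(u(120, -172) + 21378)/(A(-211, 136) + 25577) = (219*(-172) + 21378)/(136 + 25577) = (-37668 + 21378)/25713 = -16290*1/25713 = -1810/2857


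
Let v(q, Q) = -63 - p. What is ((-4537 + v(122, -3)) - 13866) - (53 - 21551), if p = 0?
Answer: 3032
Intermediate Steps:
v(q, Q) = -63 (v(q, Q) = -63 - 1*0 = -63 + 0 = -63)
((-4537 + v(122, -3)) - 13866) - (53 - 21551) = ((-4537 - 63) - 13866) - (53 - 21551) = (-4600 - 13866) - 1*(-21498) = -18466 + 21498 = 3032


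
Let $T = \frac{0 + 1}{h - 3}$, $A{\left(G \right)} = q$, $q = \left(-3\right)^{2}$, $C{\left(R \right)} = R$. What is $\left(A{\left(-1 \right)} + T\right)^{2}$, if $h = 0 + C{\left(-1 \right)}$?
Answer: $\frac{1225}{16} \approx 76.563$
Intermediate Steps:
$h = -1$ ($h = 0 - 1 = -1$)
$q = 9$
$A{\left(G \right)} = 9$
$T = - \frac{1}{4}$ ($T = \frac{0 + 1}{-1 - 3} = 1 \frac{1}{-4} = 1 \left(- \frac{1}{4}\right) = - \frac{1}{4} \approx -0.25$)
$\left(A{\left(-1 \right)} + T\right)^{2} = \left(9 - \frac{1}{4}\right)^{2} = \left(\frac{35}{4}\right)^{2} = \frac{1225}{16}$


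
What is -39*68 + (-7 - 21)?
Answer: -2680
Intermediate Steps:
-39*68 + (-7 - 21) = -2652 - 28 = -2680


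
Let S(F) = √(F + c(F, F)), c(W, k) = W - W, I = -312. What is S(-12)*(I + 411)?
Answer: 198*I*√3 ≈ 342.95*I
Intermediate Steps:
c(W, k) = 0
S(F) = √F (S(F) = √(F + 0) = √F)
S(-12)*(I + 411) = √(-12)*(-312 + 411) = (2*I*√3)*99 = 198*I*√3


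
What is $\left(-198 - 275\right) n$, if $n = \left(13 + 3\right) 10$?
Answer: $-75680$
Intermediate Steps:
$n = 160$ ($n = 16 \cdot 10 = 160$)
$\left(-198 - 275\right) n = \left(-198 - 275\right) 160 = \left(-473\right) 160 = -75680$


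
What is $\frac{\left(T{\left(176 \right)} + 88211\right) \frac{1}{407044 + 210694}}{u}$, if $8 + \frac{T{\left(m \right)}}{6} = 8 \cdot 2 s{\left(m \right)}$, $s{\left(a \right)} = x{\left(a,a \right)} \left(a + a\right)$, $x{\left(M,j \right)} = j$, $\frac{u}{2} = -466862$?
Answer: $- \frac{6035555}{576796796312} \approx -1.0464 \cdot 10^{-5}$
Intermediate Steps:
$u = -933724$ ($u = 2 \left(-466862\right) = -933724$)
$s{\left(a \right)} = 2 a^{2}$ ($s{\left(a \right)} = a \left(a + a\right) = a 2 a = 2 a^{2}$)
$T{\left(m \right)} = -48 + 192 m^{2}$ ($T{\left(m \right)} = -48 + 6 \cdot 8 \cdot 2 \cdot 2 m^{2} = -48 + 6 \cdot 16 \cdot 2 m^{2} = -48 + 6 \cdot 32 m^{2} = -48 + 192 m^{2}$)
$\frac{\left(T{\left(176 \right)} + 88211\right) \frac{1}{407044 + 210694}}{u} = \frac{\left(\left(-48 + 192 \cdot 176^{2}\right) + 88211\right) \frac{1}{407044 + 210694}}{-933724} = \frac{\left(-48 + 192 \cdot 30976\right) + 88211}{617738} \left(- \frac{1}{933724}\right) = \left(\left(-48 + 5947392\right) + 88211\right) \frac{1}{617738} \left(- \frac{1}{933724}\right) = \left(5947344 + 88211\right) \frac{1}{617738} \left(- \frac{1}{933724}\right) = 6035555 \cdot \frac{1}{617738} \left(- \frac{1}{933724}\right) = \frac{6035555}{617738} \left(- \frac{1}{933724}\right) = - \frac{6035555}{576796796312}$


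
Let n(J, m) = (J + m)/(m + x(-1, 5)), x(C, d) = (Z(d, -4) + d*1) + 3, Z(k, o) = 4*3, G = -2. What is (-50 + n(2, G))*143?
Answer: -7150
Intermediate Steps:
Z(k, o) = 12
x(C, d) = 15 + d (x(C, d) = (12 + d*1) + 3 = (12 + d) + 3 = 15 + d)
n(J, m) = (J + m)/(20 + m) (n(J, m) = (J + m)/(m + (15 + 5)) = (J + m)/(m + 20) = (J + m)/(20 + m))
(-50 + n(2, G))*143 = (-50 + (2 - 2)/(20 - 2))*143 = (-50 + 0/18)*143 = (-50 + (1/18)*0)*143 = (-50 + 0)*143 = -50*143 = -7150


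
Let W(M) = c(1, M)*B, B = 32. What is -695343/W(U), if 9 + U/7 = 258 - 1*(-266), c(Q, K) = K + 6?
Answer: -695343/115552 ≈ -6.0176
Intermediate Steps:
c(Q, K) = 6 + K
U = 3605 (U = -63 + 7*(258 - 1*(-266)) = -63 + 7*(258 + 266) = -63 + 7*524 = -63 + 3668 = 3605)
W(M) = 192 + 32*M (W(M) = (6 + M)*32 = 192 + 32*M)
-695343/W(U) = -695343/(192 + 32*3605) = -695343/(192 + 115360) = -695343/115552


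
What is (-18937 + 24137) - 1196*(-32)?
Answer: 43472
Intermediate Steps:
(-18937 + 24137) - 1196*(-32) = 5200 + 38272 = 43472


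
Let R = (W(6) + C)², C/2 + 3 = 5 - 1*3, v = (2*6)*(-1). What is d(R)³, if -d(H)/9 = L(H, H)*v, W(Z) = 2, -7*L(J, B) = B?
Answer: 0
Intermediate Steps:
L(J, B) = -B/7
v = -12 (v = 12*(-1) = -12)
C = -2 (C = -6 + 2*(5 - 1*3) = -6 + 2*(5 - 3) = -6 + 2*2 = -6 + 4 = -2)
R = 0 (R = (2 - 2)² = 0² = 0)
d(H) = -108*H/7 (d(H) = -9*(-H/7)*(-12) = -108*H/7)
d(R)³ = (-108/7*0)³ = 0³ = 0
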